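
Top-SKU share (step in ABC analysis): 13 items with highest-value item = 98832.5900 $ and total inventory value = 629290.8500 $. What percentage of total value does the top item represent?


Top item = 98832.5900
Total = 629290.8500
Percentage = 98832.5900 / 629290.8500 * 100 = 15.7054

15.7054%


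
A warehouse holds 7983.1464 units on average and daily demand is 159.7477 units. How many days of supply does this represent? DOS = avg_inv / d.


DOS = 7983.1464 / 159.7477 = 49.9735

49.9735 days


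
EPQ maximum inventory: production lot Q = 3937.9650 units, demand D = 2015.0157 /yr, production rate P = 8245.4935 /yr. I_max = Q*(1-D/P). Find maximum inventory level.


D/P = 0.2444
1 - D/P = 0.7556
I_max = 3937.9650 * 0.7556 = 2975.6137

2975.6137 units


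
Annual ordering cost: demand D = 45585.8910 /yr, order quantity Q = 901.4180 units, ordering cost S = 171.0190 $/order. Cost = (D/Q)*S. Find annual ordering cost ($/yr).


Number of orders = D/Q = 50.5713
Cost = 50.5713 * 171.0190 = 8648.6552

8648.6552 $/yr


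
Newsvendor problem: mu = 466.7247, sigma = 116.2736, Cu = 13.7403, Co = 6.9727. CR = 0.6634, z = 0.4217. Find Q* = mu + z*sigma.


CR = Cu/(Cu+Co) = 13.7403/(13.7403+6.9727) = 0.6634
z = 0.4217
Q* = 466.7247 + 0.4217 * 116.2736 = 515.7573

515.7573 units


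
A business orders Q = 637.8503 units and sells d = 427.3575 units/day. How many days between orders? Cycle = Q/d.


Cycle = 637.8503 / 427.3575 = 1.4925

1.4925 days


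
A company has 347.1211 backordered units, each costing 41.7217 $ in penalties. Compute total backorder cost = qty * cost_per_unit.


Total = 347.1211 * 41.7217 = 14482.4824

14482.4824 $


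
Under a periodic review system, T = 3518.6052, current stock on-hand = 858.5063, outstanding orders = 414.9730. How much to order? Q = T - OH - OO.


Inventory position = OH + OO = 858.5063 + 414.9730 = 1273.4793
Q = 3518.6052 - 1273.4793 = 2245.1259

2245.1259 units


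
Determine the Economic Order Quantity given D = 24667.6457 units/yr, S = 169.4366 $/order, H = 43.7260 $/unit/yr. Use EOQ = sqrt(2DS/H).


2*D*S = 2 * 24667.6457 * 169.4366 = 8359204.0348
2*D*S/H = 191172.3925
EOQ = sqrt(191172.3925) = 437.2327

437.2327 units


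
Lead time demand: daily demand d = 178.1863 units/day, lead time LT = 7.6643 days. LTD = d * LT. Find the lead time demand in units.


LTD = 178.1863 * 7.6643 = 1365.6733

1365.6733 units


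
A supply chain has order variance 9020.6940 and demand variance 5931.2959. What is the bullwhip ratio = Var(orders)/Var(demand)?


BW = 9020.6940 / 5931.2959 = 1.5209

1.5209


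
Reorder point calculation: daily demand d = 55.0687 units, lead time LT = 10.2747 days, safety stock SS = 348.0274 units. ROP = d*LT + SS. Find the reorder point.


d*LT = 55.0687 * 10.2747 = 565.8144
ROP = 565.8144 + 348.0274 = 913.8418

913.8418 units


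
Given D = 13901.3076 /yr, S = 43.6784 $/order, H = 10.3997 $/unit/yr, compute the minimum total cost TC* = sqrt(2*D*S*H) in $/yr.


2*D*S*H = 12629122.6645
TC* = sqrt(12629122.6645) = 3553.7477

3553.7477 $/yr


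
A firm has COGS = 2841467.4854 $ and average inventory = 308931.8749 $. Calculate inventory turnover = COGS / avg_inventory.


Turnover = 2841467.4854 / 308931.8749 = 9.1977

9.1977


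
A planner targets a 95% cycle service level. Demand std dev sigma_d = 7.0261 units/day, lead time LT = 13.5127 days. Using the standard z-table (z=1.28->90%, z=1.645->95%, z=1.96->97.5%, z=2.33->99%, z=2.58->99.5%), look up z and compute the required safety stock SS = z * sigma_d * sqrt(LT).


From the table, SL = 95% corresponds to z = 1.645
sqrt(LT) = sqrt(13.5127) = 3.6760
SS = 1.645 * 7.0261 * 3.6760 = 42.4865

42.4865 units


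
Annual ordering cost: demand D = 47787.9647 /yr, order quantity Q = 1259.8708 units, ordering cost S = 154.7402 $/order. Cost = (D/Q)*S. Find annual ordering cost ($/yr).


Number of orders = D/Q = 37.9308
Cost = 37.9308 * 154.7402 = 5869.4266

5869.4266 $/yr


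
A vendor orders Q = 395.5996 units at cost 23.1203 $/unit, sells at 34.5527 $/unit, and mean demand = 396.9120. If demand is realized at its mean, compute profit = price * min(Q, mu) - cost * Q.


Sales at mu = min(395.5996, 396.9120) = 395.5996
Revenue = 34.5527 * 395.5996 = 13669.0343
Total cost = 23.1203 * 395.5996 = 9146.3814
Profit = 13669.0343 - 9146.3814 = 4522.6529

4522.6529 $


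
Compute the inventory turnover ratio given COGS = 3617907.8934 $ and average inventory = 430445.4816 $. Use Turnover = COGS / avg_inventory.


Turnover = 3617907.8934 / 430445.4816 = 8.4050

8.4050


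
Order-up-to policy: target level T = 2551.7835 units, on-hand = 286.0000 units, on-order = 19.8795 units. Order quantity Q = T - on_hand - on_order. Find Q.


Inventory position = OH + OO = 286.0000 + 19.8795 = 305.8795
Q = 2551.7835 - 305.8795 = 2245.9040

2245.9040 units


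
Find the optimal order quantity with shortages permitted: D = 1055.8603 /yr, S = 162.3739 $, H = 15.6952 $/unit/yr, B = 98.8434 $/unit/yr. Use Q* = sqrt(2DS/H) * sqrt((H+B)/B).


sqrt(2DS/H) = 147.8063
sqrt((H+B)/B) = 1.0765
Q* = 147.8063 * 1.0765 = 159.1091

159.1091 units


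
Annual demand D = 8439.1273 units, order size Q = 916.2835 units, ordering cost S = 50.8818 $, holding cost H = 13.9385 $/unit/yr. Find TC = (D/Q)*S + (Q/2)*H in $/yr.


Ordering cost = D*S/Q = 468.6301
Holding cost = Q*H/2 = 6385.8088
TC = 468.6301 + 6385.8088 = 6854.4388

6854.4388 $/yr


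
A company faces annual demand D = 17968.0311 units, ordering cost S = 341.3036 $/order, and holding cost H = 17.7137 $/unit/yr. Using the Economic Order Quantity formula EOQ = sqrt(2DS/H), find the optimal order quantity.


2*D*S = 2 * 17968.0311 * 341.3036 = 12265107.3987
2*D*S/H = 692407.9892
EOQ = sqrt(692407.9892) = 832.1106

832.1106 units


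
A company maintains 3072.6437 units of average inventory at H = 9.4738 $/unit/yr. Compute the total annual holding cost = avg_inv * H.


Cost = 3072.6437 * 9.4738 = 29109.6119

29109.6119 $/yr


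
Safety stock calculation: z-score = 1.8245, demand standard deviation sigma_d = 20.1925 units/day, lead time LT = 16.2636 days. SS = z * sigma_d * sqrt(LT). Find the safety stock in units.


sqrt(LT) = sqrt(16.2636) = 4.0328
SS = 1.8245 * 20.1925 * 4.0328 = 148.5738

148.5738 units


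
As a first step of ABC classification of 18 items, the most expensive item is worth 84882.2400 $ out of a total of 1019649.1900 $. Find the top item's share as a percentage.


Top item = 84882.2400
Total = 1019649.1900
Percentage = 84882.2400 / 1019649.1900 * 100 = 8.3247

8.3247%


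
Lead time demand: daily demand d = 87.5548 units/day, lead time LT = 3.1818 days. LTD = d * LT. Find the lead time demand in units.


LTD = 87.5548 * 3.1818 = 278.5819

278.5819 units


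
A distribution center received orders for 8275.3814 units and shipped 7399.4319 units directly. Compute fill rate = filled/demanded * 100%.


FR = 7399.4319 / 8275.3814 * 100 = 89.4150

89.4150%


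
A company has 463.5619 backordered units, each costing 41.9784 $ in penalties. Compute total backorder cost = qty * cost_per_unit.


Total = 463.5619 * 41.9784 = 19459.5869

19459.5869 $


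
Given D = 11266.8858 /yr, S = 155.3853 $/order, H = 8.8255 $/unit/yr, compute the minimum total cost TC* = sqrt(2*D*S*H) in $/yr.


2*D*S*H = 30901754.4997
TC* = sqrt(30901754.4997) = 5558.9347

5558.9347 $/yr


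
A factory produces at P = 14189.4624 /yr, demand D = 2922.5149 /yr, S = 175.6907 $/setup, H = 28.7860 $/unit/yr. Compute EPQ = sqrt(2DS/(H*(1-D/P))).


1 - D/P = 1 - 0.2060 = 0.7940
H*(1-D/P) = 22.8571
2DS = 1026917.3771
EPQ = sqrt(44927.6655) = 211.9615

211.9615 units


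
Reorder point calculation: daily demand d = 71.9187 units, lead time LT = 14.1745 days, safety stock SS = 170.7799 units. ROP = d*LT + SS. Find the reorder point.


d*LT = 71.9187 * 14.1745 = 1019.4116
ROP = 1019.4116 + 170.7799 = 1190.1915

1190.1915 units


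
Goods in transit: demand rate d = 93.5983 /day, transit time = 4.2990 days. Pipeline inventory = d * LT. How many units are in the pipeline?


Pipeline = 93.5983 * 4.2990 = 402.3791

402.3791 units


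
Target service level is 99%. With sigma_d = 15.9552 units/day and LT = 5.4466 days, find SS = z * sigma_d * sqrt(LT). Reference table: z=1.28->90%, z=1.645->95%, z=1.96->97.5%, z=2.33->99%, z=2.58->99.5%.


From the table, SL = 99% corresponds to z = 2.33
sqrt(LT) = sqrt(5.4466) = 2.3338
SS = 2.33 * 15.9552 * 2.3338 = 86.7603

86.7603 units


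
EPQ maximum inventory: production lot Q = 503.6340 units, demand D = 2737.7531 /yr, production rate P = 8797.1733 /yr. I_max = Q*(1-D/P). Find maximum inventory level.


D/P = 0.3112
1 - D/P = 0.6888
I_max = 503.6340 * 0.6888 = 346.8989

346.8989 units


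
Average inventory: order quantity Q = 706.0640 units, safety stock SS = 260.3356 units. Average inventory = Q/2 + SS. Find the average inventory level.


Q/2 = 353.0320
Avg = 353.0320 + 260.3356 = 613.3676

613.3676 units


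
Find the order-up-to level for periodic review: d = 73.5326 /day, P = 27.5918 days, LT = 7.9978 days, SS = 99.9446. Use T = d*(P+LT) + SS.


P + LT = 35.5896
d*(P+LT) = 73.5326 * 35.5896 = 2616.9958
T = 2616.9958 + 99.9446 = 2716.9404

2716.9404 units


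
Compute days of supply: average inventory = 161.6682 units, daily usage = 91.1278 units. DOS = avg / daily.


DOS = 161.6682 / 91.1278 = 1.7741

1.7741 days


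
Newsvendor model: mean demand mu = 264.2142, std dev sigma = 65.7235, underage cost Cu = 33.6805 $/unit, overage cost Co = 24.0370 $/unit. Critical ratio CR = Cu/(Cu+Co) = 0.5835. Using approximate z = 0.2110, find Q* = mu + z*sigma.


CR = Cu/(Cu+Co) = 33.6805/(33.6805+24.0370) = 0.5835
z = 0.2110
Q* = 264.2142 + 0.2110 * 65.7235 = 278.0819

278.0819 units


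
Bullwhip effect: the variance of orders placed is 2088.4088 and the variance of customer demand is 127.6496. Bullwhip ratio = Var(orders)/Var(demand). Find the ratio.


BW = 2088.4088 / 127.6496 = 16.3605

16.3605


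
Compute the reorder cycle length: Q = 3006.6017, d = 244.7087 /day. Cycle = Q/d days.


Cycle = 3006.6017 / 244.7087 = 12.2865

12.2865 days


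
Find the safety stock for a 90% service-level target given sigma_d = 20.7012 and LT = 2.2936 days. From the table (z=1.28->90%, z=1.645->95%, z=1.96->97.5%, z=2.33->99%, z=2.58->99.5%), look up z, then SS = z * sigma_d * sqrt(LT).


From the table, SL = 90% corresponds to z = 1.28
sqrt(LT) = sqrt(2.2936) = 1.5145
SS = 1.28 * 20.7012 * 1.5145 = 40.1296

40.1296 units


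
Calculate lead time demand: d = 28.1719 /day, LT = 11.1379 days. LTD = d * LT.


LTD = 28.1719 * 11.1379 = 313.7758

313.7758 units


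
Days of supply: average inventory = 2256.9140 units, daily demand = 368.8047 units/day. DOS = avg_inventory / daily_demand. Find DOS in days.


DOS = 2256.9140 / 368.8047 = 6.1195

6.1195 days


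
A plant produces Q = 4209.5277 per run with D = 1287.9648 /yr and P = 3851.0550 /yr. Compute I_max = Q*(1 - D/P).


D/P = 0.3344
1 - D/P = 0.6656
I_max = 4209.5277 * 0.6656 = 2801.6736

2801.6736 units


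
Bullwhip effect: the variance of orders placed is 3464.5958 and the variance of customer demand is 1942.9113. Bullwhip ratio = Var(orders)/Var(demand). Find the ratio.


BW = 3464.5958 / 1942.9113 = 1.7832

1.7832


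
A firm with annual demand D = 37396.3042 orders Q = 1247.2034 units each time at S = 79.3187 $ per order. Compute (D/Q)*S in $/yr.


Number of orders = D/Q = 29.9841
Cost = 29.9841 * 79.3187 = 2378.3019

2378.3019 $/yr


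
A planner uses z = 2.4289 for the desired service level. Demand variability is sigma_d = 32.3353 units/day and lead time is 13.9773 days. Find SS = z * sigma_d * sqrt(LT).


sqrt(LT) = sqrt(13.9773) = 3.7386
SS = 2.4289 * 32.3353 * 3.7386 = 293.6285

293.6285 units


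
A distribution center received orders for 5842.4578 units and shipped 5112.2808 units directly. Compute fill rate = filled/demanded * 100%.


FR = 5112.2808 / 5842.4578 * 100 = 87.5022

87.5022%


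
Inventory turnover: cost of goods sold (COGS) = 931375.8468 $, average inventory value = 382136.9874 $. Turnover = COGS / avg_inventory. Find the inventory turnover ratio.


Turnover = 931375.8468 / 382136.9874 = 2.4373

2.4373


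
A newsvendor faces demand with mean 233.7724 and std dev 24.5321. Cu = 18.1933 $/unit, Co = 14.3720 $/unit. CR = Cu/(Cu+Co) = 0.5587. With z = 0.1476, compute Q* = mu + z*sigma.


CR = Cu/(Cu+Co) = 18.1933/(18.1933+14.3720) = 0.5587
z = 0.1476
Q* = 233.7724 + 0.1476 * 24.5321 = 237.3933

237.3933 units


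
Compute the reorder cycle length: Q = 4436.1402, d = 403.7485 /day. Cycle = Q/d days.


Cycle = 4436.1402 / 403.7485 = 10.9874

10.9874 days


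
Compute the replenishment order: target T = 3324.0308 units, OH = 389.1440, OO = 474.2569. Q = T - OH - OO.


Inventory position = OH + OO = 389.1440 + 474.2569 = 863.4009
Q = 3324.0308 - 863.4009 = 2460.6299

2460.6299 units


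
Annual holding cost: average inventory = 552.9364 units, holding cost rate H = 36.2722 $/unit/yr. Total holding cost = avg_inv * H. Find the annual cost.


Cost = 552.9364 * 36.2722 = 20056.2197

20056.2197 $/yr


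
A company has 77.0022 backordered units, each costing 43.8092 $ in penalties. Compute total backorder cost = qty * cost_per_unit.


Total = 77.0022 * 43.8092 = 3373.4048

3373.4048 $


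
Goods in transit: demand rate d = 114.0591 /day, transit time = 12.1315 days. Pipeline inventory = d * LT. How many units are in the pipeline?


Pipeline = 114.0591 * 12.1315 = 1383.7080

1383.7080 units


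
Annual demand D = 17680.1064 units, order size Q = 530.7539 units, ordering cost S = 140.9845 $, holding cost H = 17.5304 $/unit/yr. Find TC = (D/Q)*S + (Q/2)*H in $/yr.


Ordering cost = D*S/Q = 4696.3780
Holding cost = Q*H/2 = 4652.1641
TC = 4696.3780 + 4652.1641 = 9348.5421

9348.5421 $/yr


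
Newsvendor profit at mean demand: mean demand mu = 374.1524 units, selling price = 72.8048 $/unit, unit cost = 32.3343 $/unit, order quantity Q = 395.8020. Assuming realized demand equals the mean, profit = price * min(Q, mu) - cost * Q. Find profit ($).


Sales at mu = min(395.8020, 374.1524) = 374.1524
Revenue = 72.8048 * 374.1524 = 27240.0907
Total cost = 32.3343 * 395.8020 = 12797.9806
Profit = 27240.0907 - 12797.9806 = 14442.1100

14442.1100 $


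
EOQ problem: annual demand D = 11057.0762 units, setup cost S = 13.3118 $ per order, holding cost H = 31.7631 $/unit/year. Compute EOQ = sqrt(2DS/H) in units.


2*D*S = 2 * 11057.0762 * 13.3118 = 294379.1739
2*D*S/H = 9267.9611
EOQ = sqrt(9267.9611) = 96.2703

96.2703 units


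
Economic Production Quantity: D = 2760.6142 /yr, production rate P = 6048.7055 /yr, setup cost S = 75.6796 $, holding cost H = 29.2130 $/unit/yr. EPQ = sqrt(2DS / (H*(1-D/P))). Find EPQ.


1 - D/P = 1 - 0.4564 = 0.5436
H*(1-D/P) = 15.8803
2DS = 417844.3568
EPQ = sqrt(26312.1875) = 162.2103

162.2103 units


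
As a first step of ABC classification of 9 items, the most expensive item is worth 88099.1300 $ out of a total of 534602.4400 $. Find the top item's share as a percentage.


Top item = 88099.1300
Total = 534602.4400
Percentage = 88099.1300 / 534602.4400 * 100 = 16.4794

16.4794%


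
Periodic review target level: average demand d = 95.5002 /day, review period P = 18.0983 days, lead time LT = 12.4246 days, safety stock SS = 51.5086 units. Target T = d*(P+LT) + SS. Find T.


P + LT = 30.5229
d*(P+LT) = 95.5002 * 30.5229 = 2914.9431
T = 2914.9431 + 51.5086 = 2966.4517

2966.4517 units


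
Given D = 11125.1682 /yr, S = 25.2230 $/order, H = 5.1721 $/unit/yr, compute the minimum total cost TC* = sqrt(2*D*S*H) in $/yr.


2*D*S*H = 2902687.1775
TC* = sqrt(2902687.1775) = 1703.7274

1703.7274 $/yr


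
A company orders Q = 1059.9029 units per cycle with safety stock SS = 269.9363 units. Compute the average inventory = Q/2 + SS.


Q/2 = 529.9515
Avg = 529.9515 + 269.9363 = 799.8878

799.8878 units


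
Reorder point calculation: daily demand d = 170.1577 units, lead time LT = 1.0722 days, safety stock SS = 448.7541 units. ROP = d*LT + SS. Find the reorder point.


d*LT = 170.1577 * 1.0722 = 182.4431
ROP = 182.4431 + 448.7541 = 631.1972

631.1972 units


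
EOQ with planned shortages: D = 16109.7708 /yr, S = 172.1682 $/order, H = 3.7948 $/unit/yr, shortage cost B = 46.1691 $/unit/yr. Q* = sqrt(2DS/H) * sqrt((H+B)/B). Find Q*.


sqrt(2DS/H) = 1209.0429
sqrt((H+B)/B) = 1.0403
Q* = 1209.0429 * 1.0403 = 1257.7495

1257.7495 units


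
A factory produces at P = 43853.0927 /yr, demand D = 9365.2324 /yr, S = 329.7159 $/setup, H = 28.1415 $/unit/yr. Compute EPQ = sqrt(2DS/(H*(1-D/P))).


1 - D/P = 1 - 0.2136 = 0.7864
H*(1-D/P) = 22.1316
2DS = 6175732.0590
EPQ = sqrt(279045.6002) = 528.2477

528.2477 units


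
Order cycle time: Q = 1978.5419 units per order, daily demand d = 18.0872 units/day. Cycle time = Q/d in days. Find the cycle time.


Cycle = 1978.5419 / 18.0872 = 109.3891

109.3891 days


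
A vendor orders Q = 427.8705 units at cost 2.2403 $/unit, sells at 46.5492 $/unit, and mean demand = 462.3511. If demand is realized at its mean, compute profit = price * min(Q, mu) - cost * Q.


Sales at mu = min(427.8705, 462.3511) = 427.8705
Revenue = 46.5492 * 427.8705 = 19917.0295
Total cost = 2.2403 * 427.8705 = 958.5583
Profit = 19917.0295 - 958.5583 = 18958.4712

18958.4712 $


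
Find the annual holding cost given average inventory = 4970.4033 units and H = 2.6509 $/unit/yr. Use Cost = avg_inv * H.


Cost = 4970.4033 * 2.6509 = 13176.0421

13176.0421 $/yr


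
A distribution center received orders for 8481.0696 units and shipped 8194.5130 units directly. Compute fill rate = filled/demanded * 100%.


FR = 8194.5130 / 8481.0696 * 100 = 96.6212

96.6212%


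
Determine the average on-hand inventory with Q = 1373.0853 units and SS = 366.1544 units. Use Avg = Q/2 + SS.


Q/2 = 686.5426
Avg = 686.5426 + 366.1544 = 1052.6970

1052.6970 units


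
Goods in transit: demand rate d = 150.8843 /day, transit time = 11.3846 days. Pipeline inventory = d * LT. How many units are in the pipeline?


Pipeline = 150.8843 * 11.3846 = 1717.7574

1717.7574 units


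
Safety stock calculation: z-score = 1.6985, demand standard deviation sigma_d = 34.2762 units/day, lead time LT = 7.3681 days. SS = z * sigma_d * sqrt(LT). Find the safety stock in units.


sqrt(LT) = sqrt(7.3681) = 2.7144
SS = 1.6985 * 34.2762 * 2.7144 = 158.0287

158.0287 units


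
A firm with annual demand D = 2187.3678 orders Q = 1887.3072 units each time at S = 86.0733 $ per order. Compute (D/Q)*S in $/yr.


Number of orders = D/Q = 1.1590
Cost = 1.1590 * 86.0733 = 99.7580

99.7580 $/yr


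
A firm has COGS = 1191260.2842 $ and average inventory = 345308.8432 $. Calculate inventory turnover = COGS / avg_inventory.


Turnover = 1191260.2842 / 345308.8432 = 3.4498

3.4498


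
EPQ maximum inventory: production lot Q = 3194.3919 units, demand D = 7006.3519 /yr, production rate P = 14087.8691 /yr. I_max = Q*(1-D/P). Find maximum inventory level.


D/P = 0.4973
1 - D/P = 0.5027
I_max = 3194.3919 * 0.5027 = 1605.7177

1605.7177 units


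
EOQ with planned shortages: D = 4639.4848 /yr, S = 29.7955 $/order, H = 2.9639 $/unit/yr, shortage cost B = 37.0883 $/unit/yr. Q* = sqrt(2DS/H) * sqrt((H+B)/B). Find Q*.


sqrt(2DS/H) = 305.4172
sqrt((H+B)/B) = 1.0392
Q* = 305.4172 * 1.0392 = 317.3863

317.3863 units


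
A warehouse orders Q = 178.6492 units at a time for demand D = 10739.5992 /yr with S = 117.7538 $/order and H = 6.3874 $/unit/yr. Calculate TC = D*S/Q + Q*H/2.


Ordering cost = D*S/Q = 7078.8373
Holding cost = Q*H/2 = 570.5520
TC = 7078.8373 + 570.5520 = 7649.3892

7649.3892 $/yr


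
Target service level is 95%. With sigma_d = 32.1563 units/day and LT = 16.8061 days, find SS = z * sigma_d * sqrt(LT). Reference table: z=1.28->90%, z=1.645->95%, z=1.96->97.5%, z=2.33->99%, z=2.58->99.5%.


From the table, SL = 95% corresponds to z = 1.645
sqrt(LT) = sqrt(16.8061) = 4.0995
SS = 1.645 * 32.1563 * 4.0995 = 216.8530

216.8530 units


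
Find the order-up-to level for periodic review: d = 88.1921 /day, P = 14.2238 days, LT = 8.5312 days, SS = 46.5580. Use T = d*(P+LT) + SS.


P + LT = 22.7550
d*(P+LT) = 88.1921 * 22.7550 = 2006.8112
T = 2006.8112 + 46.5580 = 2053.3692

2053.3692 units


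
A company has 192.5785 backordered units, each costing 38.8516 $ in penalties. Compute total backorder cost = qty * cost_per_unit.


Total = 192.5785 * 38.8516 = 7481.9829

7481.9829 $


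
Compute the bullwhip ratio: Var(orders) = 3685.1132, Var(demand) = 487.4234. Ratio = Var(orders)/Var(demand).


BW = 3685.1132 / 487.4234 = 7.5604

7.5604


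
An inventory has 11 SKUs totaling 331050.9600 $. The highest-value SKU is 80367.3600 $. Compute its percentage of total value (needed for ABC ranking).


Top item = 80367.3600
Total = 331050.9600
Percentage = 80367.3600 / 331050.9600 * 100 = 24.2764

24.2764%


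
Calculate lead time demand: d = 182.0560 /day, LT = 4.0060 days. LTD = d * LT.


LTD = 182.0560 * 4.0060 = 729.3163

729.3163 units


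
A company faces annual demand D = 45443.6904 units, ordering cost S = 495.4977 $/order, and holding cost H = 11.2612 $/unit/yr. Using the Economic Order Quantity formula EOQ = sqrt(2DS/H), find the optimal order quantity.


2*D*S = 2 * 45443.6904 * 495.4977 = 45034488.1454
2*D*S/H = 3999084.3023
EOQ = sqrt(3999084.3023) = 1999.7711

1999.7711 units


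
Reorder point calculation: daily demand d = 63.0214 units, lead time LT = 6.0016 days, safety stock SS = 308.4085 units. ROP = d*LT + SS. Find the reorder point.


d*LT = 63.0214 * 6.0016 = 378.2292
ROP = 378.2292 + 308.4085 = 686.6377

686.6377 units


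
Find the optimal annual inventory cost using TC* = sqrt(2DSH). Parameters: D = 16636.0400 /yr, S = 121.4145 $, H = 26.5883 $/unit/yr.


2*D*S*H = 107409100.0189
TC* = sqrt(107409100.0189) = 10363.8362

10363.8362 $/yr


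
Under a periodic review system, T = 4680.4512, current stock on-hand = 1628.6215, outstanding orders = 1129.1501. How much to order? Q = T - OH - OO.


Inventory position = OH + OO = 1628.6215 + 1129.1501 = 2757.7716
Q = 4680.4512 - 2757.7716 = 1922.6796

1922.6796 units


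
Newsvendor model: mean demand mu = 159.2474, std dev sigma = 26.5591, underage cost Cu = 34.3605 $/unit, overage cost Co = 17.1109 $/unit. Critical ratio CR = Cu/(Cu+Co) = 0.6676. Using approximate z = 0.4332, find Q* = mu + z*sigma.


CR = Cu/(Cu+Co) = 34.3605/(34.3605+17.1109) = 0.6676
z = 0.4332
Q* = 159.2474 + 0.4332 * 26.5591 = 170.7528

170.7528 units


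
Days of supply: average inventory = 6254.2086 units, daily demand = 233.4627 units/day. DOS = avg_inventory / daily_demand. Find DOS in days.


DOS = 6254.2086 / 233.4627 = 26.7889

26.7889 days


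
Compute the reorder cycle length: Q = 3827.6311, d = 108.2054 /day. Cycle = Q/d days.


Cycle = 3827.6311 / 108.2054 = 35.3738

35.3738 days


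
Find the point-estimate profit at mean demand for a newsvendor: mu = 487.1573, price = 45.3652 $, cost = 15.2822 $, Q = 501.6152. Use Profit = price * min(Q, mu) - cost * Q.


Sales at mu = min(501.6152, 487.1573) = 487.1573
Revenue = 45.3652 * 487.1573 = 22099.9883
Total cost = 15.2822 * 501.6152 = 7665.7838
Profit = 22099.9883 - 7665.7838 = 14434.2045

14434.2045 $


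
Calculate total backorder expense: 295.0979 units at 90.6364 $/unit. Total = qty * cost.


Total = 295.0979 * 90.6364 = 26746.6113

26746.6113 $


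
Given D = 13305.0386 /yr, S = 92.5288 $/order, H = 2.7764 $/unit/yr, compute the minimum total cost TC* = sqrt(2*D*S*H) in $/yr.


2*D*S*H = 6836047.9466
TC* = sqrt(6836047.9466) = 2614.5837

2614.5837 $/yr


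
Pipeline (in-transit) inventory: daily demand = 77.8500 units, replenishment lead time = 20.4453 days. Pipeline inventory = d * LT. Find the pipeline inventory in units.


Pipeline = 77.8500 * 20.4453 = 1591.6666

1591.6666 units


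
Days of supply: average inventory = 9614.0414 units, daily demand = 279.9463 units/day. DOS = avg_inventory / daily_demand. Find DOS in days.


DOS = 9614.0414 / 279.9463 = 34.3424

34.3424 days


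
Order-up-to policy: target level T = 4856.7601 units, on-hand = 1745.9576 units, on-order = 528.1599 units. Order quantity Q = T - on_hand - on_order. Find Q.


Inventory position = OH + OO = 1745.9576 + 528.1599 = 2274.1175
Q = 4856.7601 - 2274.1175 = 2582.6426

2582.6426 units


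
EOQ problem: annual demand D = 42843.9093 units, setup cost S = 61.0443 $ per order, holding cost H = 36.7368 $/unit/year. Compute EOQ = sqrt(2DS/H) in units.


2*D*S = 2 * 42843.9093 * 61.0443 = 5230752.9050
2*D*S/H = 142384.5546
EOQ = sqrt(142384.5546) = 377.3388

377.3388 units


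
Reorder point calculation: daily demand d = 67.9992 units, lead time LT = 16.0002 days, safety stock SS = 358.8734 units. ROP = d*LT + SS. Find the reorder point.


d*LT = 67.9992 * 16.0002 = 1088.0008
ROP = 1088.0008 + 358.8734 = 1446.8742

1446.8742 units


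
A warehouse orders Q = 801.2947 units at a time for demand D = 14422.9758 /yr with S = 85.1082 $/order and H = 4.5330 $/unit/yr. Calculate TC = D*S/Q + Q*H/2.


Ordering cost = D*S/Q = 1531.9127
Holding cost = Q*H/2 = 1816.1344
TC = 1531.9127 + 1816.1344 = 3348.0471

3348.0471 $/yr


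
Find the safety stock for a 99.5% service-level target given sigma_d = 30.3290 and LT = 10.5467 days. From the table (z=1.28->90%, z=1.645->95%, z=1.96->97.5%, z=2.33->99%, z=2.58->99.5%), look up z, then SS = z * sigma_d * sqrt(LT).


From the table, SL = 99.5% corresponds to z = 2.58
sqrt(LT) = sqrt(10.5467) = 3.2476
SS = 2.58 * 30.3290 * 3.2476 = 254.1184

254.1184 units


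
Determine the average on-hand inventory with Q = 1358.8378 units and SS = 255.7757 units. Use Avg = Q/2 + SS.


Q/2 = 679.4189
Avg = 679.4189 + 255.7757 = 935.1946

935.1946 units


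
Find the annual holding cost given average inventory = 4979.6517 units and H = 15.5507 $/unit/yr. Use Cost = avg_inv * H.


Cost = 4979.6517 * 15.5507 = 77437.0697

77437.0697 $/yr


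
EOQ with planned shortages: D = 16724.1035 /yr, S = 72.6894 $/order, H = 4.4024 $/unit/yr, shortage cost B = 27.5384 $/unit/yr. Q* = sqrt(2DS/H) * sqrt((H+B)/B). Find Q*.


sqrt(2DS/H) = 743.1513
sqrt((H+B)/B) = 1.0770
Q* = 743.1513 * 1.0770 = 800.3515

800.3515 units


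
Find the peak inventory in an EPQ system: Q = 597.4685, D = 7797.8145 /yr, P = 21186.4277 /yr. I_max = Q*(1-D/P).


D/P = 0.3681
1 - D/P = 0.6319
I_max = 597.4685 * 0.6319 = 377.5660

377.5660 units


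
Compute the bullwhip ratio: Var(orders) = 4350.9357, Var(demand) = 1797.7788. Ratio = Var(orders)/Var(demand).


BW = 4350.9357 / 1797.7788 = 2.4202

2.4202


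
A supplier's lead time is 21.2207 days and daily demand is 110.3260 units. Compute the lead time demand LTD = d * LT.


LTD = 110.3260 * 21.2207 = 2341.1949

2341.1949 units


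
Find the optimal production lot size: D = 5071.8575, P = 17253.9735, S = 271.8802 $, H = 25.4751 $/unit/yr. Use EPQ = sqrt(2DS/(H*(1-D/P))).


1 - D/P = 1 - 0.2940 = 0.7060
H*(1-D/P) = 17.9866
2DS = 2757875.2629
EPQ = sqrt(153329.2877) = 391.5728

391.5728 units


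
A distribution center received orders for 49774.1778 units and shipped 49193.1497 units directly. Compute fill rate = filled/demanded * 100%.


FR = 49193.1497 / 49774.1778 * 100 = 98.8327

98.8327%


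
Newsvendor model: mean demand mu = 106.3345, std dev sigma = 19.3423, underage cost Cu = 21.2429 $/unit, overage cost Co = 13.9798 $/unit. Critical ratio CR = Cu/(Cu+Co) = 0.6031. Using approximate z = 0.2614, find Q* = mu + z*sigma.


CR = Cu/(Cu+Co) = 21.2429/(21.2429+13.9798) = 0.6031
z = 0.2614
Q* = 106.3345 + 0.2614 * 19.3423 = 111.3906

111.3906 units


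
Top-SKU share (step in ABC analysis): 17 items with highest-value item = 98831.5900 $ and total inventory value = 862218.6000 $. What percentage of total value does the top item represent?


Top item = 98831.5900
Total = 862218.6000
Percentage = 98831.5900 / 862218.6000 * 100 = 11.4625

11.4625%


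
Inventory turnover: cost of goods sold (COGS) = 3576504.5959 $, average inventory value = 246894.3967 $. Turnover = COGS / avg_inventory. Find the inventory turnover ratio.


Turnover = 3576504.5959 / 246894.3967 = 14.4860

14.4860


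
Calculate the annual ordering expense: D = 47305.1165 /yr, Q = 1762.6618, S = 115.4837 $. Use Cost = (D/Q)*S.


Number of orders = D/Q = 26.8373
Cost = 26.8373 * 115.4837 = 3099.2729

3099.2729 $/yr


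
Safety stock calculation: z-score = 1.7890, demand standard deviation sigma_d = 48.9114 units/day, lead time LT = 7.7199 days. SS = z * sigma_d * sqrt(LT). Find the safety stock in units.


sqrt(LT) = sqrt(7.7199) = 2.7785
SS = 1.7890 * 48.9114 * 2.7785 = 243.1231

243.1231 units


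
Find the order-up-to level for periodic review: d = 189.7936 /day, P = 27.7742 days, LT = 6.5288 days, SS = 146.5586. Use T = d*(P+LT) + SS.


P + LT = 34.3030
d*(P+LT) = 189.7936 * 34.3030 = 6510.4899
T = 6510.4899 + 146.5586 = 6657.0485

6657.0485 units


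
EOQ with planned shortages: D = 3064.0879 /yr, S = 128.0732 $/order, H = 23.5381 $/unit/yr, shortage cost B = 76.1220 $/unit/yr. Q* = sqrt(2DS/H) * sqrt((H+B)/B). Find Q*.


sqrt(2DS/H) = 182.6035
sqrt((H+B)/B) = 1.1442
Q* = 182.6035 * 1.1442 = 208.9366

208.9366 units


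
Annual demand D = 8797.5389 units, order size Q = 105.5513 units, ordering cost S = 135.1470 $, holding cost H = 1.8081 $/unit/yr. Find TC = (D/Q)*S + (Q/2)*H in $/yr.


Ordering cost = D*S/Q = 11264.2951
Holding cost = Q*H/2 = 95.4237
TC = 11264.2951 + 95.4237 = 11359.7187

11359.7187 $/yr


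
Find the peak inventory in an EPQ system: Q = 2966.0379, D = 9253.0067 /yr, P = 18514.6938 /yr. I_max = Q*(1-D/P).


D/P = 0.4998
1 - D/P = 0.5002
I_max = 2966.0379 * 0.5002 = 1483.7142

1483.7142 units


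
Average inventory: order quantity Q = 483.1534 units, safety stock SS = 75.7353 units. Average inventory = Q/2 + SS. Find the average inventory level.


Q/2 = 241.5767
Avg = 241.5767 + 75.7353 = 317.3120

317.3120 units


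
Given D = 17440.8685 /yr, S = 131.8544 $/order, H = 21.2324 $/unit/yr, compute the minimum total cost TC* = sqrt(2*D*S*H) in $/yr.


2*D*S*H = 97654400.3259
TC* = sqrt(97654400.3259) = 9882.0241

9882.0241 $/yr


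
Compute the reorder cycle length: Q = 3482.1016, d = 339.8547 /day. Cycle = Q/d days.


Cycle = 3482.1016 / 339.8547 = 10.2459

10.2459 days


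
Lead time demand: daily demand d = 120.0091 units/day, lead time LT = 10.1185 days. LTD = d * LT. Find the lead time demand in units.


LTD = 120.0091 * 10.1185 = 1214.3121

1214.3121 units


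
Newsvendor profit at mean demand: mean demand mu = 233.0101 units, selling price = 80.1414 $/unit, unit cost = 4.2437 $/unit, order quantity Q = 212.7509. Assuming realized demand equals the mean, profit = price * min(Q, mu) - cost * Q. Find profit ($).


Sales at mu = min(212.7509, 233.0101) = 212.7509
Revenue = 80.1414 * 212.7509 = 17050.1550
Total cost = 4.2437 * 212.7509 = 902.8510
Profit = 17050.1550 - 902.8510 = 16147.3040

16147.3040 $


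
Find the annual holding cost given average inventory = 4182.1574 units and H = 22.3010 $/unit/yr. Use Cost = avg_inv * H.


Cost = 4182.1574 * 22.3010 = 93266.2922

93266.2922 $/yr


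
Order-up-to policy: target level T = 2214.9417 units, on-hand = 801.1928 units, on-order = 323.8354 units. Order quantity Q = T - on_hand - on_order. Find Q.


Inventory position = OH + OO = 801.1928 + 323.8354 = 1125.0282
Q = 2214.9417 - 1125.0282 = 1089.9135

1089.9135 units


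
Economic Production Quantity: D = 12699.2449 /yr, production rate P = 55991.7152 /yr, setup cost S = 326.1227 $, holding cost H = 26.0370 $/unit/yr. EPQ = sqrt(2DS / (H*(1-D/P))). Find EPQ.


1 - D/P = 1 - 0.2268 = 0.7732
H*(1-D/P) = 20.1317
2DS = 8283024.0695
EPQ = sqrt(411442.7216) = 641.4380

641.4380 units


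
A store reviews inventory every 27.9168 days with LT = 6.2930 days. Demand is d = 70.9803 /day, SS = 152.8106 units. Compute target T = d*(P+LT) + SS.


P + LT = 34.2098
d*(P+LT) = 70.9803 * 34.2098 = 2428.2219
T = 2428.2219 + 152.8106 = 2581.0325

2581.0325 units


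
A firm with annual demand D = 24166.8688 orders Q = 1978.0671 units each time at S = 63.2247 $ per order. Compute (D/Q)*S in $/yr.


Number of orders = D/Q = 12.2174
Cost = 12.2174 * 63.2247 = 772.4425

772.4425 $/yr


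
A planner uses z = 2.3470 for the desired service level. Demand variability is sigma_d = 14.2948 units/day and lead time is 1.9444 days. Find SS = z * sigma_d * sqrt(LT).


sqrt(LT) = sqrt(1.9444) = 1.3944
SS = 2.3470 * 14.2948 * 1.3944 = 46.7826

46.7826 units


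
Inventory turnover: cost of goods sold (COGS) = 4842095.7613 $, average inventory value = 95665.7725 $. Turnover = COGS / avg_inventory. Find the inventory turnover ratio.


Turnover = 4842095.7613 / 95665.7725 = 50.6147

50.6147


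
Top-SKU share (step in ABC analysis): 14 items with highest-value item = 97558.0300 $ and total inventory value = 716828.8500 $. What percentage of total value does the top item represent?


Top item = 97558.0300
Total = 716828.8500
Percentage = 97558.0300 / 716828.8500 * 100 = 13.6097

13.6097%


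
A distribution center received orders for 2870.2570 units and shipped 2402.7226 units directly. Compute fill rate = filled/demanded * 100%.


FR = 2402.7226 / 2870.2570 * 100 = 83.7111

83.7111%


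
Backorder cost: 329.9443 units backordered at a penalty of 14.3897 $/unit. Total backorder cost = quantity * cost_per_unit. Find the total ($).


Total = 329.9443 * 14.3897 = 4747.7995

4747.7995 $


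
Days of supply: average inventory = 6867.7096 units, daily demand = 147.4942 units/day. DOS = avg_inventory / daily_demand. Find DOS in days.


DOS = 6867.7096 / 147.4942 = 46.5626

46.5626 days


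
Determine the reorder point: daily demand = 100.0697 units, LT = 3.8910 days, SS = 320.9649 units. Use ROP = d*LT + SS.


d*LT = 100.0697 * 3.8910 = 389.3712
ROP = 389.3712 + 320.9649 = 710.3361

710.3361 units


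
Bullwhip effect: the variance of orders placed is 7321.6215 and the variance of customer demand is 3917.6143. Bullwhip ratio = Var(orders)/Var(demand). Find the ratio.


BW = 7321.6215 / 3917.6143 = 1.8689

1.8689


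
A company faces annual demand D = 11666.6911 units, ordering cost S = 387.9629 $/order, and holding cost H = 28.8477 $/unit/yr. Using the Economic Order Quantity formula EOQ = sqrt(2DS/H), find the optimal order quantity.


2*D*S = 2 * 11666.6911 * 387.9629 = 9052486.6251
2*D*S/H = 313802.7165
EOQ = sqrt(313802.7165) = 560.1810

560.1810 units


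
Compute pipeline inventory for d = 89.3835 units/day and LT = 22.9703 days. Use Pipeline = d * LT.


Pipeline = 89.3835 * 22.9703 = 2053.1658

2053.1658 units


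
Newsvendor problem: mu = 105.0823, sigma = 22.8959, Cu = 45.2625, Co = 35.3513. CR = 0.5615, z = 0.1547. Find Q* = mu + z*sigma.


CR = Cu/(Cu+Co) = 45.2625/(45.2625+35.3513) = 0.5615
z = 0.1547
Q* = 105.0823 + 0.1547 * 22.8959 = 108.6243

108.6243 units


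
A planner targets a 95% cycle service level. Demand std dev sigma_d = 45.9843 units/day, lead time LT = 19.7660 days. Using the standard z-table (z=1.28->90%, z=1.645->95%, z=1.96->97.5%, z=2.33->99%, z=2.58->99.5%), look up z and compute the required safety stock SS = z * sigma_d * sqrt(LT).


From the table, SL = 95% corresponds to z = 1.645
sqrt(LT) = sqrt(19.7660) = 4.4459
SS = 1.645 * 45.9843 * 4.4459 = 336.3062

336.3062 units


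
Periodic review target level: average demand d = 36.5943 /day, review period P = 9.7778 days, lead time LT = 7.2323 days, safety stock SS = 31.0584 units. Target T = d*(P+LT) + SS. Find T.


P + LT = 17.0101
d*(P+LT) = 36.5943 * 17.0101 = 622.4727
T = 622.4727 + 31.0584 = 653.5311

653.5311 units


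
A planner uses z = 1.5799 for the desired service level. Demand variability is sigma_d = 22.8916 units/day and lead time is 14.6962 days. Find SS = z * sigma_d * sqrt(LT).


sqrt(LT) = sqrt(14.6962) = 3.8336
SS = 1.5799 * 22.8916 * 3.8336 = 138.6463

138.6463 units


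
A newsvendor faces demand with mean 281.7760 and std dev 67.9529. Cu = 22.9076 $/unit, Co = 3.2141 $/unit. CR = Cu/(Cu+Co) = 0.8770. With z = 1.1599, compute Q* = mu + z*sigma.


CR = Cu/(Cu+Co) = 22.9076/(22.9076+3.2141) = 0.8770
z = 1.1599
Q* = 281.7760 + 1.1599 * 67.9529 = 360.5946

360.5946 units


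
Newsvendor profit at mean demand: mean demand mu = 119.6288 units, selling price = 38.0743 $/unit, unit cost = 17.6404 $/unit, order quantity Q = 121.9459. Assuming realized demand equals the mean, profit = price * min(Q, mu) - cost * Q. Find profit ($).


Sales at mu = min(121.9459, 119.6288) = 119.6288
Revenue = 38.0743 * 119.6288 = 4554.7828
Total cost = 17.6404 * 121.9459 = 2151.1745
Profit = 4554.7828 - 2151.1745 = 2403.6084

2403.6084 $


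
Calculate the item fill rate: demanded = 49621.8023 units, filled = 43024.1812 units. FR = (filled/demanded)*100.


FR = 43024.1812 / 49621.8023 * 100 = 86.7042

86.7042%


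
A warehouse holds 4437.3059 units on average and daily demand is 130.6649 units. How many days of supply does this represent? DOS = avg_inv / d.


DOS = 4437.3059 / 130.6649 = 33.9594

33.9594 days


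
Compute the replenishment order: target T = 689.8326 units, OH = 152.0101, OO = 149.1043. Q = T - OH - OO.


Inventory position = OH + OO = 152.0101 + 149.1043 = 301.1144
Q = 689.8326 - 301.1144 = 388.7182

388.7182 units


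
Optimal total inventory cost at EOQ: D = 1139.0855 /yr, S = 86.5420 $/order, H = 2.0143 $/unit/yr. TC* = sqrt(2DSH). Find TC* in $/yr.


2*D*S*H = 397134.3013
TC* = sqrt(397134.3013) = 630.1859

630.1859 $/yr


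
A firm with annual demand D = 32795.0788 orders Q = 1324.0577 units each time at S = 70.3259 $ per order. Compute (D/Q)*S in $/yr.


Number of orders = D/Q = 24.7686
Cost = 24.7686 * 70.3259 = 1741.8753

1741.8753 $/yr


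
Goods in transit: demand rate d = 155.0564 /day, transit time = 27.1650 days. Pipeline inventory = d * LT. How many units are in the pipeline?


Pipeline = 155.0564 * 27.1650 = 4212.1071

4212.1071 units


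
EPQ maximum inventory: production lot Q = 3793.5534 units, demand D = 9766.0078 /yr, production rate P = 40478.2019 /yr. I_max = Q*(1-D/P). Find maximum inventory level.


D/P = 0.2413
1 - D/P = 0.7587
I_max = 3793.5534 * 0.7587 = 2878.2985

2878.2985 units


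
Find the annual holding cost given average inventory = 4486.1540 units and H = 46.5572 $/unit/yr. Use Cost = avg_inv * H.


Cost = 4486.1540 * 46.5572 = 208862.7690

208862.7690 $/yr


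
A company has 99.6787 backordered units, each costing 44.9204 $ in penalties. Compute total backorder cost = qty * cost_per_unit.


Total = 99.6787 * 44.9204 = 4477.6071

4477.6071 $


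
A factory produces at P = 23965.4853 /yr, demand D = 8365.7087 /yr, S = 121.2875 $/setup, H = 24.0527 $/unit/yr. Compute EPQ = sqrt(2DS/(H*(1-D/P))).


1 - D/P = 1 - 0.3491 = 0.6509
H*(1-D/P) = 15.6565
2DS = 2029311.7879
EPQ = sqrt(129614.2623) = 360.0198

360.0198 units


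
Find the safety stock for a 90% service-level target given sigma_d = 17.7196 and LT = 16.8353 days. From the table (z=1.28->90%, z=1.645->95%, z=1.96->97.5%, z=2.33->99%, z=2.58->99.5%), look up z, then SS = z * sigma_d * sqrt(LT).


From the table, SL = 90% corresponds to z = 1.28
sqrt(LT) = sqrt(16.8353) = 4.1031
SS = 1.28 * 17.7196 * 4.1031 = 93.0624

93.0624 units


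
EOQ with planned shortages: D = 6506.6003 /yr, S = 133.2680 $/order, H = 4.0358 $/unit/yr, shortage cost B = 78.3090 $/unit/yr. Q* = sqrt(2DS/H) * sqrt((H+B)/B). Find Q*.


sqrt(2DS/H) = 655.5264
sqrt((H+B)/B) = 1.0254
Q* = 655.5264 * 1.0254 = 672.2061

672.2061 units
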